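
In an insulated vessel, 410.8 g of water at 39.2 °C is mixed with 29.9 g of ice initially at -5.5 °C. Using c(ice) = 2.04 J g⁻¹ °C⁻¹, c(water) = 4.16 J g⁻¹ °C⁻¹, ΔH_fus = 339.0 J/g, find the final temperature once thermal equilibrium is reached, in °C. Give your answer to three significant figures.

Heat to bring ice to 0 °C and melt it: q₁ = 29.9×2.04×5.5 + 29.9×339.0 = 10472 J
Heat the water can supply cooling to 0 °C: 410.8×4.16×39.2 = 66990.0 J > q₁, so all ice melts.
Energy balance: 410.8×4.16×(39.2 − T) = 10472 + 29.9×4.16×(T − 0)
1708.928(39.2 − T) = 10472 + 124.384 T
66990.0 − 10472 = 1833.312 T
T = 56518.0 / 1833.312 = 30.83 °C

T_f = 30.8 °C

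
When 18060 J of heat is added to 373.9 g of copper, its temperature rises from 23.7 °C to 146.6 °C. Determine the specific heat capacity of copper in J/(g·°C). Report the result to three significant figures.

c = 0.393 J/(g·°C)

c = q / (m ΔT) = 18060 / (373.9 × 122.9)
c = 18060 / 45952.31 = 0.393 J/(g·°C)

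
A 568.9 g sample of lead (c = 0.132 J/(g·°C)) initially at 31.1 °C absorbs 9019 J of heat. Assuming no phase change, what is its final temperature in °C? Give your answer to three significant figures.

ΔT = q / (m c) = 9019 / (568.9 × 0.132) = 120.1 °C
T_f = 31.1 + 120.1 = 151.2 °C

T_f = 151 °C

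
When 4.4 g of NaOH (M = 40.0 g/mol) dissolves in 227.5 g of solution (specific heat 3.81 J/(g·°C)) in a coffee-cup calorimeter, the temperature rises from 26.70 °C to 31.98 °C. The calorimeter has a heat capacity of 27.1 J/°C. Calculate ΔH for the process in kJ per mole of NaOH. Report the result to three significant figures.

|ΔT| = |31.98 − 26.70| = 5.28 °C
|q_surr| = (227.5 × 3.81 + 27.1) × 5.28 = 893.875 × 5.28 = 4720 J
n(NaOH) = 4.4 / 40.0 = 0.1100 mol
Temperature rose, so q_rxn = −|q_surr| = -4.720 kJ
ΔH = q_rxn / n = -42.91 kJ/mol

ΔH = -42.9 kJ/mol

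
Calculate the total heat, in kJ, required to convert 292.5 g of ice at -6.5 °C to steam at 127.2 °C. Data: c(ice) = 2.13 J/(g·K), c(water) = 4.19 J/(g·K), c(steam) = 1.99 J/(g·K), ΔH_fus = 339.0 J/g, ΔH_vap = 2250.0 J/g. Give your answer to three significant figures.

q = 900 kJ

q1 (heat ice -6.5→0.0 °C): 292.5 × 2.13 × 6.5 = 4050 J
q2 (melt at 0 °C): 292.5 × 339.0 = 99158 J
q3 (heat water 0.0→100.0 °C): 292.5 × 4.19 × 100.0 = 122558 J
q4 (vaporize at 100 °C): 292.5 × 2250.0 = 658125 J
q5 (heat steam 100.0→127.2 °C): 292.5 × 1.99 × 27.2 = 15832 J
Total: 4050 + 99158 + 122558 + 658125 + 15832 = 899723 J = 900 kJ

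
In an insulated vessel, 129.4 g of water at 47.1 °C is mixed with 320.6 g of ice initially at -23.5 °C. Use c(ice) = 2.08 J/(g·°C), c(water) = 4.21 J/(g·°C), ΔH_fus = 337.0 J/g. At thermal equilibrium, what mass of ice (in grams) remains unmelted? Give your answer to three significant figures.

m_ice remaining = 291 g

Heat to warm all ice to 0 °C: 320.6×2.08×23.5 = 15671 J
Heat released by water cooling to 0 °C: 129.4×4.21×47.1 = 25659 J
25659 J < 15671 + 320.6×337.0 = 123713.2 J, so not all ice melts; final T = 0 °C.
Heat left for melting: 25659 − 15671 = 9988 J
Mass melted = 9988 / 337.0 = 29.64 g
Ice remaining = 320.6 − 29.64 = 290.96 g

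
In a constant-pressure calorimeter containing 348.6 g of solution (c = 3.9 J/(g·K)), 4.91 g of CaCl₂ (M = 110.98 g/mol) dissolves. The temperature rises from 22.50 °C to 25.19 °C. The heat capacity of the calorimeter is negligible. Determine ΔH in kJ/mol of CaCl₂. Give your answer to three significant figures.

ΔH = -82.7 kJ/mol

|ΔT| = |25.19 − 22.50| = 2.69 °C
|q_surr| = (348.6 × 3.9) × 2.69 = 1359.54 × 2.69 = 3657 J
n(CaCl₂) = 4.91 / 110.98 = 0.04424 mol
Temperature rose, so q_rxn = −|q_surr| = -3.657 kJ
ΔH = q_rxn / n = -82.66 kJ/mol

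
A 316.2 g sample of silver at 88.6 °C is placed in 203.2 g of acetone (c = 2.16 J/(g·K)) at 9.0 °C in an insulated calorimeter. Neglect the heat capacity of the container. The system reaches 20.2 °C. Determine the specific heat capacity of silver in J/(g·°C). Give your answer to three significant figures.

q_gained = (203.2 × 2.16) × (20.2 − 9.0) = 4916 J
q_lost = 316.2 × c × (88.6 − 20.2) = 21628.08 c
Set equal: c = 4916 / 21628.08 = 0.227 J/(g·°C)

c = 0.227 J/(g·°C)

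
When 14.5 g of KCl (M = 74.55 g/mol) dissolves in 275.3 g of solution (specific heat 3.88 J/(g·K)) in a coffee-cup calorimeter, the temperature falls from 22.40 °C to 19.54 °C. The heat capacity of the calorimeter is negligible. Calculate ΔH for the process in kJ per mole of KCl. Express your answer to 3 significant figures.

|ΔT| = |19.54 − 22.40| = 2.86 °C
|q_surr| = (275.3 × 3.88) × 2.86 = 1068.164 × 2.86 = 3055 J
n(KCl) = 14.5 / 74.55 = 0.1945 mol
Temperature fell, so q_rxn = +|q_surr| = 3.055 kJ
ΔH = q_rxn / n = 15.71 kJ/mol

ΔH = 15.7 kJ/mol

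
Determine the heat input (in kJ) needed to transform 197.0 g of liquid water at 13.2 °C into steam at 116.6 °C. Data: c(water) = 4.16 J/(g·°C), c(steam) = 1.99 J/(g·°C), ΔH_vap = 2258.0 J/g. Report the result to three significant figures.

q1 (heat water 13.2→100.0 °C): 197.0 × 4.16 × 86.8 = 71134 J
q2 (vaporize at 100 °C): 197.0 × 2258.0 = 444826 J
q3 (heat steam 100.0→116.6 °C): 197.0 × 1.99 × 16.6 = 6508 J
Total: 71134 + 444826 + 6508 = 522468 J = 522 kJ

q = 522 kJ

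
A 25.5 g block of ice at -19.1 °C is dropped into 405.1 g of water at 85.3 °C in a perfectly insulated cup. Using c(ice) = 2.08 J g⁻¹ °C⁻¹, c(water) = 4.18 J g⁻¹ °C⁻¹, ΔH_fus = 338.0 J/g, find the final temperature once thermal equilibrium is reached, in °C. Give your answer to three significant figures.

T_f = 74.9 °C

Heat to bring ice to 0 °C and melt it: q₁ = 25.5×2.08×19.1 + 25.5×338.0 = 9632.1 J
Heat the water can supply cooling to 0 °C: 405.1×4.18×85.3 = 144440 J > q₁, so all ice melts.
Energy balance: 405.1×4.18×(85.3 − T) = 9632.1 + 25.5×4.18×(T − 0)
1693.318(85.3 − T) = 9632.1 + 106.59 T
144440 − 9632.1 = 1799.908 T
T = 134807.9 / 1799.908 = 74.90 °C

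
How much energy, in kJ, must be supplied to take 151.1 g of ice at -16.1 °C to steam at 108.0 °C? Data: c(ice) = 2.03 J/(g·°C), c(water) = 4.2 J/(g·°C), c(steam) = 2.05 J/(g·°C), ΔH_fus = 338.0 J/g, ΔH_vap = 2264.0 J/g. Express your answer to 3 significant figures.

q = 464 kJ

q1 (heat ice -16.1→0.0 °C): 151.1 × 2.03 × 16.1 = 4938 J
q2 (melt at 0 °C): 151.1 × 338.0 = 51072 J
q3 (heat water 0.0→100.0 °C): 151.1 × 4.2 × 100.0 = 63462 J
q4 (vaporize at 100 °C): 151.1 × 2264.0 = 342090 J
q5 (heat steam 100.0→108.0 °C): 151.1 × 2.05 × 8.0 = 2478 J
Total: 4938 + 51072 + 63462 + 342090 + 2478 = 464040 J = 464 kJ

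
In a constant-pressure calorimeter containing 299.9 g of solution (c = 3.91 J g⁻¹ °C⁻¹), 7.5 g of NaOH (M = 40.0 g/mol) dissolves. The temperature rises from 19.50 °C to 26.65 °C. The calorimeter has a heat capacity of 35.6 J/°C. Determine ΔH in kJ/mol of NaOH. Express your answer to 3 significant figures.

ΔH = -46.1 kJ/mol

|ΔT| = |26.65 − 19.50| = 7.15 °C
|q_surr| = (299.9 × 3.91 + 35.6) × 7.15 = 1208.209 × 7.15 = 8639 J
n(NaOH) = 7.5 / 40.0 = 0.1875 mol
Temperature rose, so q_rxn = −|q_surr| = -8.639 kJ
ΔH = q_rxn / n = -46.07 kJ/mol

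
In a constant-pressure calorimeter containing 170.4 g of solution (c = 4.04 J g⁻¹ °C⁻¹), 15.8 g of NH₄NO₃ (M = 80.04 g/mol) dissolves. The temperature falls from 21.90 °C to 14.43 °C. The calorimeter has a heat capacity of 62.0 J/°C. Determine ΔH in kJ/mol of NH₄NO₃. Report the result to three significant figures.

ΔH = 28.4 kJ/mol

|ΔT| = |14.43 − 21.90| = 7.47 °C
|q_surr| = (170.4 × 4.04 + 62.0) × 7.47 = 750.416 × 7.47 = 5606 J
n(NH₄NO₃) = 15.8 / 80.04 = 0.1974 mol
Temperature fell, so q_rxn = +|q_surr| = 5.606 kJ
ΔH = q_rxn / n = 28.40 kJ/mol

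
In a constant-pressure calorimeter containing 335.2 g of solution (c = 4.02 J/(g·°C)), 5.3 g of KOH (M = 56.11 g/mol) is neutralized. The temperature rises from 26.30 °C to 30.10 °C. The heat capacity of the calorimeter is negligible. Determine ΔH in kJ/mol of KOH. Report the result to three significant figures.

|ΔT| = |30.10 − 26.30| = 3.80 °C
|q_surr| = (335.2 × 4.02) × 3.80 = 1347.504 × 3.80 = 5121 J
n(KOH) = 5.3 / 56.11 = 0.09446 mol
Temperature rose, so q_rxn = −|q_surr| = -5.121 kJ
ΔH = q_rxn / n = -54.21 kJ/mol

ΔH = -54.2 kJ/mol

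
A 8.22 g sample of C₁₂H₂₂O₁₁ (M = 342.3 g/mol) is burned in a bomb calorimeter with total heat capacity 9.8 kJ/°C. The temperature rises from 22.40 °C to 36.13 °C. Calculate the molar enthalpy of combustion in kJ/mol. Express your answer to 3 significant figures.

ΔT = 36.13 − 22.40 = 13.73 °C
q_cal = C_cal × ΔT = 9.8 × 13.73 = 134.554 kJ
n = 8.22 / 342.3 = 0.02401 mol
q_rxn = −q_cal = -134.554 kJ
ΔH = -134.554 / 0.02401 = -5604 kJ/mol

ΔH = -5600 kJ/mol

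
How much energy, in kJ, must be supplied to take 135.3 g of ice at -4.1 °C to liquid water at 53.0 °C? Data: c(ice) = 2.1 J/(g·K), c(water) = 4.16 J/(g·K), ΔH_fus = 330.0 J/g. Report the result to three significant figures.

q = 75.6 kJ

q1 (heat ice -4.1→0.0 °C): 135.3 × 2.1 × 4.1 = 1165 J
q2 (melt at 0 °C): 135.3 × 330.0 = 44649 J
q3 (heat water 0.0→53.0 °C): 135.3 × 4.16 × 53.0 = 29831 J
Total: 1165 + 44649 + 29831 = 75645 J = 75.6 kJ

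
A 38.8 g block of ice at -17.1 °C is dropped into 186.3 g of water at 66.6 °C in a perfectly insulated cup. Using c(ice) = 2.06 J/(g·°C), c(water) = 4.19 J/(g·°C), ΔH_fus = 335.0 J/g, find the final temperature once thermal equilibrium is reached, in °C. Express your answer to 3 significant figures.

T_f = 39.9 °C

Heat to bring ice to 0 °C and melt it: q₁ = 38.8×2.06×17.1 + 38.8×335.0 = 14365 J
Heat the water can supply cooling to 0 °C: 186.3×4.19×66.6 = 51987.8 J > q₁, so all ice melts.
Energy balance: 186.3×4.19×(66.6 − T) = 14365 + 38.8×4.19×(T − 0)
780.597(66.6 − T) = 14365 + 162.572 T
51987.8 − 14365 = 943.169 T
T = 37622.8 / 943.169 = 39.89 °C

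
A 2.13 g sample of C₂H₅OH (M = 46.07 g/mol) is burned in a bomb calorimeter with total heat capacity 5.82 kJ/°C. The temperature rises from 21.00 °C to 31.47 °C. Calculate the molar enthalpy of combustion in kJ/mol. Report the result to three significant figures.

ΔH = -1320 kJ/mol

ΔT = 31.47 − 21.00 = 10.47 °C
q_cal = C_cal × ΔT = 5.82 × 10.47 = 60.9354 kJ
n = 2.13 / 46.07 = 0.04623 mol
q_rxn = −q_cal = -60.9354 kJ
ΔH = -60.9354 / 0.04623 = -1318 kJ/mol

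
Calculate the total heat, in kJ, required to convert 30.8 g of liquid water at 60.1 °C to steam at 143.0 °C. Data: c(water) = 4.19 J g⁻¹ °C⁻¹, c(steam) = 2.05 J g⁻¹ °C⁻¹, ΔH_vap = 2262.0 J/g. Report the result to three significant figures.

q = 77.5 kJ

q1 (heat water 60.1→100.0 °C): 30.8 × 4.19 × 39.9 = 5149 J
q2 (vaporize at 100 °C): 30.8 × 2262.0 = 69670 J
q3 (heat steam 100.0→143.0 °C): 30.8 × 2.05 × 43.0 = 2715 J
Total: 5149 + 69670 + 2715 = 77534 J = 77.5 kJ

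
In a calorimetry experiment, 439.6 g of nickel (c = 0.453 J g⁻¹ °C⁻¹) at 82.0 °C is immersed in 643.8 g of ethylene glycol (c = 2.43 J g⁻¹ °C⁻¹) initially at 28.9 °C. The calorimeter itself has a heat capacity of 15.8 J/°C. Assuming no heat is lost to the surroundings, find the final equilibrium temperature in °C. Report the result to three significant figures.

T_f = 34.8 °C

Heat lost by nickel = heat gained by ethylene glycol + calorimeter.
(439.6)(0.453)(82.0 − T) = [(643.8)(2.43) + 15.8](T − 28.9)
199.1388 (82.0 − T) = 1580.234 (T − 28.9)
16329 − 199.1388 T = 1580.234 T − 45669
61998 = 1779.3728 T
T = 34.84 °C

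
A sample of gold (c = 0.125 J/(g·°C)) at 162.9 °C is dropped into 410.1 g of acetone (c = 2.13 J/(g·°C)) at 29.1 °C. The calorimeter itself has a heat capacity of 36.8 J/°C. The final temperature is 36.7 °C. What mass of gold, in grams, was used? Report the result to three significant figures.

m = 439 g

q_gained = (410.1 × 2.13 + 36.8) × (36.7 − 29.1) = 6918 J
q_lost = m × 0.125 × (162.9 − 36.7) = 15.775 m
m = 6918 / 15.775 = 439 g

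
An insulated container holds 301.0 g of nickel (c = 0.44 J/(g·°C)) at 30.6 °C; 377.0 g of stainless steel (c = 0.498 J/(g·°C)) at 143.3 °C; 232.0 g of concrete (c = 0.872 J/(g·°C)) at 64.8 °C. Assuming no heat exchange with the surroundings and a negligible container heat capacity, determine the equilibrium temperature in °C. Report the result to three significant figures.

Σ mᵢcᵢ(T − Tᵢ) = 0  ⇒  T = Σ mᵢcᵢTᵢ / Σ mᵢcᵢ
Σ mᵢcᵢ = 301.0×0.44 + 377.0×0.498 + 232.0×0.872 = 522.490
Σ mᵢcᵢTᵢ = 132.44×30.6 + 187.746×143.3 + 202.304×64.8 = 44066
T = 44066 / 522.490 = 84.34 °C

T_f = 84.3 °C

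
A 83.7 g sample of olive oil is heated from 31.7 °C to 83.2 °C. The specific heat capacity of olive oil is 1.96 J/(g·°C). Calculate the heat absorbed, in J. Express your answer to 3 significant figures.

q = 8450 J

q = m c ΔT = 83.7 × 1.96 × (83.2 − 31.7)
q = 83.7 × 1.96 × 51.5 = 8449 J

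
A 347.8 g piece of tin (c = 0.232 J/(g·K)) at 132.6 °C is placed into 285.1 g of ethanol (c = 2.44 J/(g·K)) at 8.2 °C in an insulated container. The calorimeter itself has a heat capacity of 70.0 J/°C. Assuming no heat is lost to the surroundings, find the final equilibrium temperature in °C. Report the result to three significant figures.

T_f = 20.1 °C

Heat lost by tin = heat gained by ethanol + calorimeter.
(347.8)(0.232)(132.6 − T) = [(285.1)(2.44) + 70.0](T − 8.2)
80.6896 (132.6 − T) = 765.644 (T − 8.2)
10699 − 80.6896 T = 765.644 T − 6278.3
16977.3 = 846.3336 T
T = 20.06 °C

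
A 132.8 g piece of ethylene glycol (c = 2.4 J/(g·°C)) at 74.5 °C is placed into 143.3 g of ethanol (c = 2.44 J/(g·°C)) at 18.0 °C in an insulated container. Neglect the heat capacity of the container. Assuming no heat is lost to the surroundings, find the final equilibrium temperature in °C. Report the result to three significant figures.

Heat lost by ethylene glycol = heat gained by ethanol.
(132.8)(2.4)(74.5 − T) = (143.3)(2.44)(T − 18.0)
318.72 (74.5 − T) = 349.652 (T − 18.0)
23745 − 318.72 T = 349.652 T − 6293.7
30038.7 = 668.372 T
T = 44.94 °C

T_f = 44.9 °C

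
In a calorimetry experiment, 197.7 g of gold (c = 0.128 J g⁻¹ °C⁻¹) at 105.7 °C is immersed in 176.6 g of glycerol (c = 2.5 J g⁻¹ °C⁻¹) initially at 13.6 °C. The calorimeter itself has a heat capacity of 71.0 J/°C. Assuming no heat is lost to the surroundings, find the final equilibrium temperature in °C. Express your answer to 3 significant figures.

T_f = 17.9 °C

Heat lost by gold = heat gained by glycerol + calorimeter.
(197.7)(0.128)(105.7 − T) = [(176.6)(2.5) + 71.0](T − 13.6)
25.3056 (105.7 − T) = 512.5 (T − 13.6)
2674.8 − 25.3056 T = 512.5 T − 6970.0
9644.8 = 537.8056 T
T = 17.93 °C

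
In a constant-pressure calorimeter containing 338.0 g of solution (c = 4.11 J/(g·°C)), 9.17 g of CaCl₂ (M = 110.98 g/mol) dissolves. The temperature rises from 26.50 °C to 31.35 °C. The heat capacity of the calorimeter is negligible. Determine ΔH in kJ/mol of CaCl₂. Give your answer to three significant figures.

|ΔT| = |31.35 − 26.50| = 4.85 °C
|q_surr| = (338.0 × 4.11) × 4.85 = 1389.18 × 4.85 = 6738 J
n(CaCl₂) = 9.17 / 110.98 = 0.08263 mol
Temperature rose, so q_rxn = −|q_surr| = -6.738 kJ
ΔH = q_rxn / n = -81.54 kJ/mol

ΔH = -81.5 kJ/mol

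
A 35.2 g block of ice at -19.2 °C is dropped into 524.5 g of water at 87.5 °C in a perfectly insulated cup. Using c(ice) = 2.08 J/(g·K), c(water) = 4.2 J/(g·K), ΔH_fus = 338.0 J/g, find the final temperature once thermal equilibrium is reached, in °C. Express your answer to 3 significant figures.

T_f = 76.3 °C

Heat to bring ice to 0 °C and melt it: q₁ = 35.2×2.08×19.2 + 35.2×338.0 = 13303 J
Heat the water can supply cooling to 0 °C: 524.5×4.2×87.5 = 192754 J > q₁, so all ice melts.
Energy balance: 524.5×4.2×(87.5 − T) = 13303 + 35.2×4.2×(T − 0)
2202.9(87.5 − T) = 13303 + 147.84 T
192754 − 13303 = 2350.74 T
T = 179451 / 2350.74 = 76.34 °C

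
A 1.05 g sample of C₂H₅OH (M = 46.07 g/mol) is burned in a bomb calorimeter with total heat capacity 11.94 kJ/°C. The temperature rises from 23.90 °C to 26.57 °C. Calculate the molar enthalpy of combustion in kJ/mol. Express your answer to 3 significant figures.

ΔH = -1400 kJ/mol

ΔT = 26.57 − 23.90 = 2.67 °C
q_cal = C_cal × ΔT = 11.94 × 2.67 = 31.8798 kJ
n = 1.05 / 46.07 = 0.02279 mol
q_rxn = −q_cal = -31.8798 kJ
ΔH = -31.8798 / 0.02279 = -1399 kJ/mol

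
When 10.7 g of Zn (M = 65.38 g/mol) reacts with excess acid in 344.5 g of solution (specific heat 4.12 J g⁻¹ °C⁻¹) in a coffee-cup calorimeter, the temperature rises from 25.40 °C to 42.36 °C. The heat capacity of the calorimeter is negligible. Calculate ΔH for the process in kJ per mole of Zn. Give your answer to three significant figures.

|ΔT| = |42.36 − 25.40| = 16.96 °C
|q_surr| = (344.5 × 4.12) × 16.96 = 1419.34 × 16.96 = 24070 J
n(Zn) = 10.7 / 65.38 = 0.1637 mol
Temperature rose, so q_rxn = −|q_surr| = -24.07 kJ
ΔH = q_rxn / n = -147.0 kJ/mol

ΔH = -147 kJ/mol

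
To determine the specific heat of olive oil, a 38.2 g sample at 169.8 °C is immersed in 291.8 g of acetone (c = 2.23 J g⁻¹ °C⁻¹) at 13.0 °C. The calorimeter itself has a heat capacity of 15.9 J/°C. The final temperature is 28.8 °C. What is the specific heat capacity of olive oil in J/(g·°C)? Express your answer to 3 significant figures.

q_gained = (291.8 × 2.23 + 15.9) × (28.8 − 13.0) = 10533 J
q_lost = 38.2 × c × (169.8 − 28.8) = 5386.2 c
Set equal: c = 10533 / 5386.2 = 1.96 J/(g·°C)

c = 1.96 J/(g·°C)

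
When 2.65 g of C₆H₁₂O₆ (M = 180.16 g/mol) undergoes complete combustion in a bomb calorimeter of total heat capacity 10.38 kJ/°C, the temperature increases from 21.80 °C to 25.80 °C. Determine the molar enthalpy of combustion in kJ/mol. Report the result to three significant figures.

ΔH = -2820 kJ/mol

ΔT = 25.80 − 21.80 = 4.00 °C
q_cal = C_cal × ΔT = 10.38 × 4.00 = 41.52 kJ
n = 2.65 / 180.16 = 0.01471 mol
q_rxn = −q_cal = -41.52 kJ
ΔH = -41.52 / 0.01471 = -2823 kJ/mol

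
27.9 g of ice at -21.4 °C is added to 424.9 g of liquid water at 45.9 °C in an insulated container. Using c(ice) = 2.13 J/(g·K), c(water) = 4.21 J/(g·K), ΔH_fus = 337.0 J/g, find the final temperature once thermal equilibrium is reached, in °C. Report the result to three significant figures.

Heat to bring ice to 0 °C and melt it: q₁ = 27.9×2.13×21.4 + 27.9×337.0 = 10674 J
Heat the water can supply cooling to 0 °C: 424.9×4.21×45.9 = 82107.3 J > q₁, so all ice melts.
Energy balance: 424.9×4.21×(45.9 − T) = 10674 + 27.9×4.21×(T − 0)
1788.829(45.9 − T) = 10674 + 117.459 T
82107.3 − 10674 = 1906.288 T
T = 71433.3 / 1906.288 = 37.47 °C

T_f = 37.5 °C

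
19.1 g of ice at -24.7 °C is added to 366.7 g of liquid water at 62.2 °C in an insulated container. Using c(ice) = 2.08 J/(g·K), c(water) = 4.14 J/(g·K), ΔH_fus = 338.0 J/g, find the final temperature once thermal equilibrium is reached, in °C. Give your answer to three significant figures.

Heat to bring ice to 0 °C and melt it: q₁ = 19.1×2.08×24.7 + 19.1×338.0 = 7437.1 J
Heat the water can supply cooling to 0 °C: 366.7×4.14×62.2 = 94428.2 J > q₁, so all ice melts.
Energy balance: 366.7×4.14×(62.2 − T) = 7437.1 + 19.1×4.14×(T − 0)
1518.138(62.2 − T) = 7437.1 + 79.074 T
94428.2 − 7437.1 = 1597.212 T
T = 86991.1 / 1597.212 = 54.46 °C

T_f = 54.5 °C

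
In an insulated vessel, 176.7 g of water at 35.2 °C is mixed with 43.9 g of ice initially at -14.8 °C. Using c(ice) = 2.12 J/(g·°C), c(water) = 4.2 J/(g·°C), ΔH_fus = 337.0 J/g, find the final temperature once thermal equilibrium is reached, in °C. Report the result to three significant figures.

Heat to bring ice to 0 °C and melt it: q₁ = 43.9×2.12×14.8 + 43.9×337.0 = 16172 J
Heat the water can supply cooling to 0 °C: 176.7×4.2×35.2 = 26123.3 J > q₁, so all ice melts.
Energy balance: 176.7×4.2×(35.2 − T) = 16172 + 43.9×4.2×(T − 0)
742.14(35.2 − T) = 16172 + 184.38 T
26123.3 − 16172 = 926.52 T
T = 9951.3 / 926.52 = 10.74 °C

T_f = 10.7 °C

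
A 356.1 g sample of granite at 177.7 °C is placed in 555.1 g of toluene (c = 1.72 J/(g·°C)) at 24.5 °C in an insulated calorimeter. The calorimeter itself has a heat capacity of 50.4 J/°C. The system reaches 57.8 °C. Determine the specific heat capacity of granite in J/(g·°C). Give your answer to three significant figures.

c = 0.784 J/(g·°C)

q_gained = (555.1 × 1.72 + 50.4) × (57.8 − 24.5) = 33470 J
q_lost = 356.1 × c × (177.7 − 57.8) = 42696.39 c
Set equal: c = 33470 / 42696.39 = 0.784 J/(g·°C)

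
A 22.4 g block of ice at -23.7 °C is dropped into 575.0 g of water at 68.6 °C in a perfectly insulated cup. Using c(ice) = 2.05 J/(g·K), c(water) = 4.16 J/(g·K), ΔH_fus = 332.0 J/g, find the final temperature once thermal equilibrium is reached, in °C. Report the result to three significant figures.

Heat to bring ice to 0 °C and melt it: q₁ = 22.4×2.05×23.7 + 22.4×332.0 = 8525.1 J
Heat the water can supply cooling to 0 °C: 575.0×4.16×68.6 = 164091 J > q₁, so all ice melts.
Energy balance: 575.0×4.16×(68.6 − T) = 8525.1 + 22.4×4.16×(T − 0)
2392(68.6 − T) = 8525.1 + 93.184 T
164091 − 8525.1 = 2485.184 T
T = 155565.9 / 2485.184 = 62.60 °C

T_f = 62.6 °C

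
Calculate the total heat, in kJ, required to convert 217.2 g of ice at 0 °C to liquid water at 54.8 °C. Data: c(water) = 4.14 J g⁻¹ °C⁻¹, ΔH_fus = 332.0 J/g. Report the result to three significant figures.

q = 121 kJ

q1 (melt at 0 °C): 217.2 × 332.0 = 72110 J
q2 (heat water 0.0→54.8 °C): 217.2 × 4.14 × 54.8 = 49277 J
Total: 72110 + 49277 = 121387 J = 121 kJ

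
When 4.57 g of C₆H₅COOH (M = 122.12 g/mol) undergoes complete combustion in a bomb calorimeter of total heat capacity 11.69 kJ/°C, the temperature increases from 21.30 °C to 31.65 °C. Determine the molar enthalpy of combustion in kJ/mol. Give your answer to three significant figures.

ΔH = -3230 kJ/mol

ΔT = 31.65 − 21.30 = 10.35 °C
q_cal = C_cal × ΔT = 11.69 × 10.35 = 120.9915 kJ
n = 4.57 / 122.12 = 0.03742 mol
q_rxn = −q_cal = -120.9915 kJ
ΔH = -120.9915 / 0.03742 = -3233 kJ/mol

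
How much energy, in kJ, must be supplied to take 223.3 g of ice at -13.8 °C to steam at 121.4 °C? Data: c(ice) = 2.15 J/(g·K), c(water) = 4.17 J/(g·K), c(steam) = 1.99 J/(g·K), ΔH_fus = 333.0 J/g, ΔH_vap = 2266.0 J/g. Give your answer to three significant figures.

q1 (heat ice -13.8→0.0 °C): 223.3 × 2.15 × 13.8 = 6625 J
q2 (melt at 0 °C): 223.3 × 333.0 = 74359 J
q3 (heat water 0.0→100.0 °C): 223.3 × 4.17 × 100.0 = 93116 J
q4 (vaporize at 100 °C): 223.3 × 2266.0 = 505998 J
q5 (heat steam 100.0→121.4 °C): 223.3 × 1.99 × 21.4 = 9509 J
Total: 6625 + 74359 + 93116 + 505998 + 9509 = 689607 J = 690 kJ

q = 690 kJ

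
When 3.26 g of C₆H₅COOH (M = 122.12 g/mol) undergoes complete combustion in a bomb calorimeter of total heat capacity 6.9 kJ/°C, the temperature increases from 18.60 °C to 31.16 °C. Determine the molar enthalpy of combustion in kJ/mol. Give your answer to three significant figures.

ΔT = 31.16 − 18.60 = 12.56 °C
q_cal = C_cal × ΔT = 6.9 × 12.56 = 86.664 kJ
n = 3.26 / 122.12 = 0.02670 mol
q_rxn = −q_cal = -86.664 kJ
ΔH = -86.664 / 0.02670 = -3246 kJ/mol

ΔH = -3250 kJ/mol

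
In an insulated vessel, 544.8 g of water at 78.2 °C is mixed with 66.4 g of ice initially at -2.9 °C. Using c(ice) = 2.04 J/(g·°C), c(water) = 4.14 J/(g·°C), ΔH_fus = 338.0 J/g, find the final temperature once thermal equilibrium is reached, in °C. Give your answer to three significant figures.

T_f = 60.7 °C

Heat to bring ice to 0 °C and melt it: q₁ = 66.4×2.04×2.9 + 66.4×338.0 = 22836 J
Heat the water can supply cooling to 0 °C: 544.8×4.14×78.2 = 176378 J > q₁, so all ice melts.
Energy balance: 544.8×4.14×(78.2 − T) = 22836 + 66.4×4.14×(T − 0)
2255.472(78.2 − T) = 22836 + 274.896 T
176378 − 22836 = 2530.368 T
T = 153542 / 2530.368 = 60.68 °C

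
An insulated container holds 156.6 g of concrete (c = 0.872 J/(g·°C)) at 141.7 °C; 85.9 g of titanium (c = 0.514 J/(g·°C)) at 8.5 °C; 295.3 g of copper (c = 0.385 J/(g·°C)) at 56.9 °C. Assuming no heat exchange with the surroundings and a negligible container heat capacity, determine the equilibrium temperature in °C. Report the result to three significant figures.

T_f = 89.0 °C

Σ mᵢcᵢ(T − Tᵢ) = 0  ⇒  T = Σ mᵢcᵢTᵢ / Σ mᵢcᵢ
Σ mᵢcᵢ = 156.6×0.872 + 85.9×0.514 + 295.3×0.385 = 294.3983
Σ mᵢcᵢTᵢ = 136.5552×141.7 + 44.1526×8.5 + 113.6905×56.9 = 26194
T = 26194 / 294.3983 = 88.97 °C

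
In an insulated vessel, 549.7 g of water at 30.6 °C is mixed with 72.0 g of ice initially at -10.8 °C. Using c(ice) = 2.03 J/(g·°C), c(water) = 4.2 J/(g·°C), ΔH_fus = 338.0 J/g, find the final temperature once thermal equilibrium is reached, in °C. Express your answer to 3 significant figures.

T_f = 17.1 °C

Heat to bring ice to 0 °C and melt it: q₁ = 72.0×2.03×10.8 + 72.0×338.0 = 25915 J
Heat the water can supply cooling to 0 °C: 549.7×4.2×30.6 = 70647.4 J > q₁, so all ice melts.
Energy balance: 549.7×4.2×(30.6 − T) = 25915 + 72.0×4.2×(T − 0)
2308.74(30.6 − T) = 25915 + 302.4 T
70647.4 − 25915 = 2611.14 T
T = 44732.4 / 2611.14 = 17.13 °C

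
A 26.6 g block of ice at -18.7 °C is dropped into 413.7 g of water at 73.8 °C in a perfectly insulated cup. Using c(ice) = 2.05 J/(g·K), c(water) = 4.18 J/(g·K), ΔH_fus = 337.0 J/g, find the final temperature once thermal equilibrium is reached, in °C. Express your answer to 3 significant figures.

T_f = 63.9 °C

Heat to bring ice to 0 °C and melt it: q₁ = 26.6×2.05×18.7 + 26.6×337.0 = 9983.9 J
Heat the water can supply cooling to 0 °C: 413.7×4.18×73.8 = 127620 J > q₁, so all ice melts.
Energy balance: 413.7×4.18×(73.8 − T) = 9983.9 + 26.6×4.18×(T − 0)
1729.266(73.8 − T) = 9983.9 + 111.188 T
127620 − 9983.9 = 1840.454 T
T = 117636.1 / 1840.454 = 63.92 °C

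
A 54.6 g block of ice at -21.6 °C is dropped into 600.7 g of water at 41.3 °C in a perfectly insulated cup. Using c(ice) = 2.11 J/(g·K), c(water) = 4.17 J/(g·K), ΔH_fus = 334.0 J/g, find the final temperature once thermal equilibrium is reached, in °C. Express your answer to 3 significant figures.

Heat to bring ice to 0 °C and melt it: q₁ = 54.6×2.11×21.6 + 54.6×334.0 = 20725 J
Heat the water can supply cooling to 0 °C: 600.7×4.17×41.3 = 103453 J > q₁, so all ice melts.
Energy balance: 600.7×4.17×(41.3 − T) = 20725 + 54.6×4.17×(T − 0)
2504.919(41.3 − T) = 20725 + 227.682 T
103453 − 20725 = 2732.601 T
T = 82728 / 2732.601 = 30.27 °C

T_f = 30.3 °C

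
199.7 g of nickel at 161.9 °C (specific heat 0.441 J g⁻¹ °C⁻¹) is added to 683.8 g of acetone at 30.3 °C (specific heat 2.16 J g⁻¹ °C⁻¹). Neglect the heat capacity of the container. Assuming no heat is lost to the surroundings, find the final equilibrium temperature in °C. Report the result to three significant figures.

Heat lost by nickel = heat gained by acetone.
(199.7)(0.441)(161.9 − T) = (683.8)(2.16)(T − 30.3)
88.0677 (161.9 − T) = 1477.008 (T − 30.3)
14258 − 88.0677 T = 1477.008 T − 44753
59011 = 1565.0757 T
T = 37.70 °C

T_f = 37.7 °C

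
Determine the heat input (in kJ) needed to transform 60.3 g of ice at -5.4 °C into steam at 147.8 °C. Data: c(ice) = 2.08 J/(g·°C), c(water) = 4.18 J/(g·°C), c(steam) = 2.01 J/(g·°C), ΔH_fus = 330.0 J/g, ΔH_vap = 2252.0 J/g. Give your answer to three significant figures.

q = 187 kJ

q1 (heat ice -5.4→0.0 °C): 60.3 × 2.08 × 5.4 = 677 J
q2 (melt at 0 °C): 60.3 × 330.0 = 19899 J
q3 (heat water 0.0→100.0 °C): 60.3 × 4.18 × 100.0 = 25205 J
q4 (vaporize at 100 °C): 60.3 × 2252.0 = 135796 J
q5 (heat steam 100.0→147.8 °C): 60.3 × 2.01 × 47.8 = 5794 J
Total: 677 + 19899 + 25205 + 135796 + 5794 = 187371 J = 187 kJ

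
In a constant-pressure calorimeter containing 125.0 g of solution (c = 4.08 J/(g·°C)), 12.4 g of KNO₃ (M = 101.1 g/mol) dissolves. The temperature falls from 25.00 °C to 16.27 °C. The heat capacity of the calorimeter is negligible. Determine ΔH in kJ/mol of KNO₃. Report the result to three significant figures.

ΔH = 36.3 kJ/mol

|ΔT| = |16.27 − 25.00| = 8.73 °C
|q_surr| = (125.0 × 4.08) × 8.73 = 510 × 8.73 = 4452 J
n(KNO₃) = 12.4 / 101.1 = 0.1227 mol
Temperature fell, so q_rxn = +|q_surr| = 4.452 kJ
ΔH = q_rxn / n = 36.28 kJ/mol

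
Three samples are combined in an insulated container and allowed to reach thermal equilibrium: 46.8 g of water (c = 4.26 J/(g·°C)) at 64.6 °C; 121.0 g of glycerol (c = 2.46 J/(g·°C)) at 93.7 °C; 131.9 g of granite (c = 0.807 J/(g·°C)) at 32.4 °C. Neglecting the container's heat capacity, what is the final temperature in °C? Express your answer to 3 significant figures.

Σ mᵢcᵢ(T − Tᵢ) = 0  ⇒  T = Σ mᵢcᵢTᵢ / Σ mᵢcᵢ
Σ mᵢcᵢ = 46.8×4.26 + 121.0×2.46 + 131.9×0.807 = 603.4713
Σ mᵢcᵢTᵢ = 199.368×64.6 + 297.66×93.7 + 106.4433×32.4 = 44219
T = 44219 / 603.4713 = 73.27 °C

T_f = 73.3 °C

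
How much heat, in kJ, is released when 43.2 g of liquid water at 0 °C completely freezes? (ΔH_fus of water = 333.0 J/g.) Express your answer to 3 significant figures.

q = 14.4 kJ

q = m × ΔH_fus = 43.2 × 333.0 = 14390 J = 14.4 kJ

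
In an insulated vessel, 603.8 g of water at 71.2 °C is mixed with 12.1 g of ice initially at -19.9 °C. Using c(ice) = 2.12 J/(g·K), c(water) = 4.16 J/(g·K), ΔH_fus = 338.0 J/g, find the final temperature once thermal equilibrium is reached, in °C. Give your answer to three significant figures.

T_f = 68.0 °C

Heat to bring ice to 0 °C and melt it: q₁ = 12.1×2.12×19.9 + 12.1×338.0 = 4600.3 J
Heat the water can supply cooling to 0 °C: 603.8×4.16×71.2 = 178841 J > q₁, so all ice melts.
Energy balance: 603.8×4.16×(71.2 − T) = 4600.3 + 12.1×4.16×(T − 0)
2511.808(71.2 − T) = 4600.3 + 50.336 T
178841 − 4600.3 = 2562.144 T
T = 174240.7 / 2562.144 = 68.01 °C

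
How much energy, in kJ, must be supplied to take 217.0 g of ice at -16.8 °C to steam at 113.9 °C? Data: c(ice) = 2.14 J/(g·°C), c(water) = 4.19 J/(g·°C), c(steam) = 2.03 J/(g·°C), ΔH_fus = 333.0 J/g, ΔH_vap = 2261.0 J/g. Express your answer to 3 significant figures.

q1 (heat ice -16.8→0.0 °C): 217.0 × 2.14 × 16.8 = 7802 J
q2 (melt at 0 °C): 217.0 × 333.0 = 72261 J
q3 (heat water 0.0→100.0 °C): 217.0 × 4.19 × 100.0 = 90923 J
q4 (vaporize at 100 °C): 217.0 × 2261.0 = 490637 J
q5 (heat steam 100.0→113.9 °C): 217.0 × 2.03 × 13.9 = 6123 J
Total: 7802 + 72261 + 90923 + 490637 + 6123 = 667746 J = 668 kJ

q = 668 kJ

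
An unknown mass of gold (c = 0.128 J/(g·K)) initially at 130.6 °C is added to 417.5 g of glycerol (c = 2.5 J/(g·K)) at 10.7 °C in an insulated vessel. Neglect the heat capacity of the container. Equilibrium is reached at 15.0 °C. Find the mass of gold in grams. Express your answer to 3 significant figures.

m = 303 g

q_gained = (417.5 × 2.5) × (15.0 − 10.7) = 4488 J
q_lost = m × 0.128 × (130.6 − 15.0) = 14.7968 m
m = 4488 / 14.7968 = 303 g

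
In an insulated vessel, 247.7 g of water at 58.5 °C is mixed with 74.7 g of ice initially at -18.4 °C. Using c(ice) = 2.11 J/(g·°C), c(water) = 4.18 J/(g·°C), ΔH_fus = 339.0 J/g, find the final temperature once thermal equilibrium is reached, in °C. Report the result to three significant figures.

Heat to bring ice to 0 °C and melt it: q₁ = 74.7×2.11×18.4 + 74.7×339.0 = 28223 J
Heat the water can supply cooling to 0 °C: 247.7×4.18×58.5 = 60570.1 J > q₁, so all ice melts.
Energy balance: 247.7×4.18×(58.5 − T) = 28223 + 74.7×4.18×(T − 0)
1035.386(58.5 − T) = 28223 + 312.246 T
60570.1 − 28223 = 1347.632 T
T = 32347.1 / 1347.632 = 24.00 °C

T_f = 24.0 °C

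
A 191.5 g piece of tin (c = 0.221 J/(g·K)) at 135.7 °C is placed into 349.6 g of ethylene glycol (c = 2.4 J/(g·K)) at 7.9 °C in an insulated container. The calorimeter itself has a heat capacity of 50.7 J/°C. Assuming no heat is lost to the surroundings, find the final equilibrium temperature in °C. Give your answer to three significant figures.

Heat lost by tin = heat gained by ethylene glycol + calorimeter.
(191.5)(0.221)(135.7 − T) = [(349.6)(2.4) + 50.7](T − 7.9)
42.3215 (135.7 − T) = 889.74 (T − 7.9)
5743.0 − 42.3215 T = 889.74 T − 7028.9
12771.9 = 932.0615 T
T = 13.70 °C

T_f = 13.7 °C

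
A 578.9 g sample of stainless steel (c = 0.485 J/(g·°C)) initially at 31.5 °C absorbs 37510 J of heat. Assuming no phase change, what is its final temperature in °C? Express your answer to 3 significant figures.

T_f = 165 °C

ΔT = q / (m c) = 37510 / (578.9 × 0.485) = 133.6 °C
T_f = 31.5 + 133.6 = 165.1 °C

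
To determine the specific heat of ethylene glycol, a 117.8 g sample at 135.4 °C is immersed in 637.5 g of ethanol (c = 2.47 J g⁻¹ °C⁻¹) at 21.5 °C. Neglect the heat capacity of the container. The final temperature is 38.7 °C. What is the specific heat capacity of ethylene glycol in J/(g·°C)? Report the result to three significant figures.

c = 2.38 J/(g·°C)

q_gained = (637.5 × 2.47) × (38.7 − 21.5) = 27080 J
q_lost = 117.8 × c × (135.4 − 38.7) = 11391.26 c
Set equal: c = 27080 / 11391.26 = 2.38 J/(g·°C)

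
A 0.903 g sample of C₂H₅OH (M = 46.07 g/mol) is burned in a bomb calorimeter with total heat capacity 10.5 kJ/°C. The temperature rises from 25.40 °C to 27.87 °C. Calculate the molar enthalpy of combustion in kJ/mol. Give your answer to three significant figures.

ΔH = -1320 kJ/mol

ΔT = 27.87 − 25.40 = 2.47 °C
q_cal = C_cal × ΔT = 10.5 × 2.47 = 25.935 kJ
n = 0.903 / 46.07 = 0.01960 mol
q_rxn = −q_cal = -25.935 kJ
ΔH = -25.935 / 0.01960 = -1323 kJ/mol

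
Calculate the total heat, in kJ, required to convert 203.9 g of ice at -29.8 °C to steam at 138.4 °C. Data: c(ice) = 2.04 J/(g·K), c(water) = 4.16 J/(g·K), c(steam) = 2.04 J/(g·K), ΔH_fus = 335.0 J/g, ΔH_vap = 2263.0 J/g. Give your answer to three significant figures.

q1 (heat ice -29.8→0.0 °C): 203.9 × 2.04 × 29.8 = 12395 J
q2 (melt at 0 °C): 203.9 × 335.0 = 68307 J
q3 (heat water 0.0→100.0 °C): 203.9 × 4.16 × 100.0 = 84822 J
q4 (vaporize at 100 °C): 203.9 × 2263.0 = 461426 J
q5 (heat steam 100.0→138.4 °C): 203.9 × 2.04 × 38.4 = 15973 J
Total: 12395 + 68307 + 84822 + 461426 + 15973 = 642923 J = 643 kJ

q = 643 kJ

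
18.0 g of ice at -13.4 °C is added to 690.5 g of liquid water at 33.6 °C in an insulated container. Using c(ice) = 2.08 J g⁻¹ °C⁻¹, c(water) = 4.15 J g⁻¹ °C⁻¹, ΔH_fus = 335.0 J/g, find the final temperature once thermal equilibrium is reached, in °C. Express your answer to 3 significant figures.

Heat to bring ice to 0 °C and melt it: q₁ = 18.0×2.08×13.4 + 18.0×335.0 = 6531.7 J
Heat the water can supply cooling to 0 °C: 690.5×4.15×33.6 = 96283.3 J > q₁, so all ice melts.
Energy balance: 690.5×4.15×(33.6 − T) = 6531.7 + 18.0×4.15×(T − 0)
2865.575(33.6 − T) = 6531.7 + 74.7 T
96283.3 − 6531.7 = 2940.275 T
T = 89751.6 / 2940.275 = 30.52 °C

T_f = 30.5 °C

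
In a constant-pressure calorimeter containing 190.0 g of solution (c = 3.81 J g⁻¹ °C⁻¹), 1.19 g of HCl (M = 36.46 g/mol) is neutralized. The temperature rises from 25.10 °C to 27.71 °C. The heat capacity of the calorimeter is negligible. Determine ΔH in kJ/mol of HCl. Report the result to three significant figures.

|ΔT| = |27.71 − 25.10| = 2.61 °C
|q_surr| = (190.0 × 3.81) × 2.61 = 723.9 × 2.61 = 1889 J
n(HCl) = 1.19 / 36.46 = 0.03264 mol
Temperature rose, so q_rxn = −|q_surr| = -1.889 kJ
ΔH = q_rxn / n = -57.87 kJ/mol

ΔH = -57.9 kJ/mol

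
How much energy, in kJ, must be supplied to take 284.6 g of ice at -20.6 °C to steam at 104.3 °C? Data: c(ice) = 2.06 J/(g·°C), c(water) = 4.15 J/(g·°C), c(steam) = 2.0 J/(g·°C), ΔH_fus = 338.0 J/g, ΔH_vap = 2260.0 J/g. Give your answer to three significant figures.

q = 872 kJ

q1 (heat ice -20.6→0.0 °C): 284.6 × 2.06 × 20.6 = 12077 J
q2 (melt at 0 °C): 284.6 × 338.0 = 96195 J
q3 (heat water 0.0→100.0 °C): 284.6 × 4.15 × 100.0 = 118109 J
q4 (vaporize at 100 °C): 284.6 × 2260.0 = 643196 J
q5 (heat steam 100.0→104.3 °C): 284.6 × 2.0 × 4.3 = 2448 J
Total: 12077 + 96195 + 118109 + 643196 + 2448 = 872025 J = 872 kJ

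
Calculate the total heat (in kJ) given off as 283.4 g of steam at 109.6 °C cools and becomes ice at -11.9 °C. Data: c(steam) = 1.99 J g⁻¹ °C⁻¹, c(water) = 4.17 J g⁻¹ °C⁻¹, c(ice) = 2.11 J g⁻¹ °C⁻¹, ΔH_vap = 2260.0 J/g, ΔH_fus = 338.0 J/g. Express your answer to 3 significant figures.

q1 (cool steam 109.6→100 °C): 283.4 × 1.99 × 9.6 = 5414 J
q2 (condense at 100 °C): 283.4 × 2260.0 = 640484 J
q3 (cool water 100→0 °C): 283.4 × 4.17 × 100.0 = 118178 J
q4 (freeze at 0 °C): 283.4 × 338.0 = 95789 J
q5 (cool ice 0→-11.9 °C): 283.4 × 2.11 × 11.9 = 7116 J
Total: 5414 + 640484 + 118178 + 95789 + 7116 = 866981 J = 867 kJ

q = 867 kJ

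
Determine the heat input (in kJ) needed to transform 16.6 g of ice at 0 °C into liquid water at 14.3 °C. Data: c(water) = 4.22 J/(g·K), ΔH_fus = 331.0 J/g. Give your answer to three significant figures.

q1 (melt at 0 °C): 16.6 × 331.0 = 5495 J
q2 (heat water 0.0→14.3 °C): 16.6 × 4.22 × 14.3 = 1002 J
Total: 5495 + 1002 = 6497 J = 6.50 kJ

q = 6.50 kJ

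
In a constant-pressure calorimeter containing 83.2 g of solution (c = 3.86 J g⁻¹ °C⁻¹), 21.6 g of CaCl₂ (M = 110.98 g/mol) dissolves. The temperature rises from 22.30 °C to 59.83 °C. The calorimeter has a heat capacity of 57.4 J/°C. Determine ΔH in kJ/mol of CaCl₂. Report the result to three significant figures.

|ΔT| = |59.83 − 22.30| = 37.53 °C
|q_surr| = (83.2 × 3.86 + 57.4) × 37.53 = 378.552 × 37.53 = 14210 J
n(CaCl₂) = 21.6 / 110.98 = 0.1946 mol
Temperature rose, so q_rxn = −|q_surr| = -14.21 kJ
ΔH = q_rxn / n = -73.02 kJ/mol

ΔH = -73.0 kJ/mol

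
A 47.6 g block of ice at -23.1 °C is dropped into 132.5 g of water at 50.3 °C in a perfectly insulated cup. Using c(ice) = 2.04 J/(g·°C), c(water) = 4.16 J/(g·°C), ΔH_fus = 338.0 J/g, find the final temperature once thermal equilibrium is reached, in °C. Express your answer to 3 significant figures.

Heat to bring ice to 0 °C and melt it: q₁ = 47.6×2.04×23.1 + 47.6×338.0 = 18332 J
Heat the water can supply cooling to 0 °C: 132.5×4.16×50.3 = 27725.4 J > q₁, so all ice melts.
Energy balance: 132.5×4.16×(50.3 − T) = 18332 + 47.6×4.16×(T − 0)
551.2(50.3 − T) = 18332 + 198.016 T
27725.4 − 18332 = 749.216 T
T = 9393.4 / 749.216 = 12.54 °C

T_f = 12.5 °C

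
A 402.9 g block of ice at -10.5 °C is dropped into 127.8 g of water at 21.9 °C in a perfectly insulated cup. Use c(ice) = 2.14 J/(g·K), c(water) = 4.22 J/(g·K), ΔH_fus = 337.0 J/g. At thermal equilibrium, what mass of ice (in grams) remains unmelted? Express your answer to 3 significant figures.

Heat to warm all ice to 0 °C: 402.9×2.14×10.5 = 9053.2 J
Heat released by water cooling to 0 °C: 127.8×4.22×21.9 = 11811 J
11811 J < 9053.2 + 402.9×337.0 = 144830.5 J, so not all ice melts; final T = 0 °C.
Heat left for melting: 11811 − 9053.2 = 2757.8 J
Mass melted = 2757.8 / 337.0 = 8.183 g
Ice remaining = 402.9 − 8.183 = 394.717 g

m_ice remaining = 395 g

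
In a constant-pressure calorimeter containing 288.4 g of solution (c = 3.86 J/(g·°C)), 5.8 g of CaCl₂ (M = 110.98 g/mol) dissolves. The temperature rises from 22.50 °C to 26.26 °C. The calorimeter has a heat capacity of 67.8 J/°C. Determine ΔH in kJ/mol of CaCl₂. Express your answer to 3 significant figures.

ΔH = -85.0 kJ/mol

|ΔT| = |26.26 − 22.50| = 3.76 °C
|q_surr| = (288.4 × 3.86 + 67.8) × 3.76 = 1181.024 × 3.76 = 4441 J
n(CaCl₂) = 5.8 / 110.98 = 0.05226 mol
Temperature rose, so q_rxn = −|q_surr| = -4.441 kJ
ΔH = q_rxn / n = -84.98 kJ/mol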